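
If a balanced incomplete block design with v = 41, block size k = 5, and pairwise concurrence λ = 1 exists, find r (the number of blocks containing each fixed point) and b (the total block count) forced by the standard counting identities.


Any 2-(v, k, λ) BIBD satisfies two necessary conditions:
  (i)  Each point sits in r blocks, and counting incidences through any fixed point gives r(k − 1) = λ(v − 1), so r = λ(v − 1)/(k − 1).
  (ii) Total incidences bk = vr, so b = vr/k.
Step 1: r = λ(v − 1)/(k − 1) = 1·(41 − 1)/(5 − 1) = 1·40/4 = 40/4 = 10.
Step 2: b = vr/k = 41·10/5 = 410/5 = 82.
Check integrality: r = 10 ∈ Z ✓, b = 82 ∈ Z ✓.
(These identities are necessary conditions: they determine r and b for any design with these parameters, but do not by themselves prove that one exists.)

r = 10, b = 82.


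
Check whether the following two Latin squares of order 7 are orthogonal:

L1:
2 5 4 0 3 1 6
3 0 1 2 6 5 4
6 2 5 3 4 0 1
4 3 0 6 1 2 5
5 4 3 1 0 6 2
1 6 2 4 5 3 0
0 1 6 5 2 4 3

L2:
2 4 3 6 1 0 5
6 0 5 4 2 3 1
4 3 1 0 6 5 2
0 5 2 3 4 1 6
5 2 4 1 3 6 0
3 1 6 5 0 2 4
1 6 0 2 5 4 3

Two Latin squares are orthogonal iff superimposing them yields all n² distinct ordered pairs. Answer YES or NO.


Form the n² = 49 superimposed pairs (L1[i][j], L2[i][j]), row by row (rows and columns indexed from 0):
row 0: (2,2) (5,4) (4,3) (0,6) (3,1) (1,0) (6,5)
row 1: (3,6) (0,0) (1,5) (2,4) (6,2) (5,3) (4,1)
row 2: (6,4) (2,3) (5,1) (3,0) (4,6) (0,5) (1,2)
row 3: (4,0) (3,5) (0,2) (6,3) (1,4) (2,1) (5,6)
row 4: (5,5) (4,2) (3,4) (1,1) (0,3) (6,6) (2,0)
row 5: (1,3) (6,1) (2,6) (4,5) (5,0) (3,2) (0,4)
row 6: (0,1) (1,6) (6,0) (5,2) (2,5) (4,4) (3,3)
Orthogonality requires all 49 pairs distinct.
Check by first coordinate: for each symbol s of L1, list the L2 entries in the n cells where L1 = s; they must all differ.
  L1 = 0: L2 entries (in reading order) 6, 0, 5, 2, 3, 4, 1 — all 7 distinct ✓
  L1 = 1: L2 entries (in reading order) 0, 5, 2, 4, 1, 3, 6 — all 7 distinct ✓
  L1 = 2: L2 entries (in reading order) 2, 4, 3, 1, 0, 6, 5 — all 7 distinct ✓
  L1 = 3: L2 entries (in reading order) 1, 6, 0, 5, 4, 2, 3 — all 7 distinct ✓
  L1 = 4: L2 entries (in reading order) 3, 1, 6, 0, 2, 5, 4 — all 7 distinct ✓
  L1 = 5: L2 entries (in reading order) 4, 3, 1, 6, 5, 0, 2 — all 7 distinct ✓
  L1 = 6: L2 entries (in reading order) 5, 2, 4, 3, 6, 1, 0 — all 7 distinct ✓
Every symbol of L1 meets every symbol of L2 exactly once, so all 49 pairs are distinct (49 of 49).
Conclusion: YES.

YES


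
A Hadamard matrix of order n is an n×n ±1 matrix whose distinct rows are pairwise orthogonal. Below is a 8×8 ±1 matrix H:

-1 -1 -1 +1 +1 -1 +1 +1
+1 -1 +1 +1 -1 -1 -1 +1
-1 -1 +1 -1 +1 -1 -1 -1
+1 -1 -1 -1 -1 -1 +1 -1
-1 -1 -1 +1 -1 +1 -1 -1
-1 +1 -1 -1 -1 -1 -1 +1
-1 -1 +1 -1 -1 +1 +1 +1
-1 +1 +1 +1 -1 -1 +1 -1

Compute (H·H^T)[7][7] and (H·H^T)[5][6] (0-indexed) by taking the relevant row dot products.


Row 5 of H: [-1, 1, -1, -1, -1, -1, -1, 1].
Row 6 of H: [-1, -1, 1, -1, -1, 1, 1, 1].
Row 7 of H: [-1, 1, 1, 1, -1, -1, 1, -1].
(H·H^T)[7][7] = Σ_j H[7][j]·H[7][j] = (-1)² + (1)² + (1)² + (1)² + (-1)² + (-1)² + (1)² + (-1)² = 1 + 1 + 1 + 1 + 1 + 1 + 1 + 1 = 8.
(H·H^T)[5][6] = Σ_j H[5][j]·H[6][j] = (-1)·(-1) + (1)·(-1) + (-1)·(1) + (-1)·(-1) + (-1)·(-1) + (-1)·(1) + (-1)·(1) + (1)·(1) = 1 + -1 + -1 + 1 + 1 + -1 + -1 + 1 = 0.
So rows 5 and 6 are orthogonal; the diagonal entry equals n = 8.

(7,7) entry = 8; (5,6) entry = 0.


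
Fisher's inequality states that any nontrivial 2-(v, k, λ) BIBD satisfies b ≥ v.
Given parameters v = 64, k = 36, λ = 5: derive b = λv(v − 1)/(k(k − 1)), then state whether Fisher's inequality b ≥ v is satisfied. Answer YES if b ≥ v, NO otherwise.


r = λ(v − 1)/(k − 1) = 5·63/35 = 9.
b = vr/k = 64·9/36 = 16.
Fisher's inequality: b ≥ v ⇔ 16 ≥ 64? NO.

NO


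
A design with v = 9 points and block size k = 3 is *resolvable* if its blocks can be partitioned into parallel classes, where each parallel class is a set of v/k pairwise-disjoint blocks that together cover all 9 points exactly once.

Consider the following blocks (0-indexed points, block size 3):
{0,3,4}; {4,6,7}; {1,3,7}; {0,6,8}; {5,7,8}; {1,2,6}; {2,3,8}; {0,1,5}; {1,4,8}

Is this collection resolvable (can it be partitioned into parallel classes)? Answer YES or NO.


v = 9, block size k = 3, number of blocks = 9.
For resolvability, blocks must partition into parallel classes of size v/k = 3.
Total blocks must therefore be a multiple of 3: 9 = 3·3 + 0 ⇒ divisible ✓.
Consider block {1,3,7}. The only other block(s) in the collection disjoint from it are {0,6,8} — just 1 block(s). Any parallel class containing {1,3,7} would need 2 other blocks each disjoint from it, so no parallel class of size 3 can contain {1,3,7}.
Since every block must belong to some parallel class in a resolution, the collection cannot be partitioned into parallel classes.
Resolvable? NO.

NO


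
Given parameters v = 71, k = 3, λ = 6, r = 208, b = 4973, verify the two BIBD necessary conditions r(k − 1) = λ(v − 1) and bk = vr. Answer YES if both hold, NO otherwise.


Condition (i): r(k − 1) = 208·2 = 416; λ(v − 1) = 6·70 = 420. Match? NO.
Condition (ii): bk = 4973·3 = 14919; vr = 71·208 = 14768. Match? NO.
Both conditions hold? NO.

NO


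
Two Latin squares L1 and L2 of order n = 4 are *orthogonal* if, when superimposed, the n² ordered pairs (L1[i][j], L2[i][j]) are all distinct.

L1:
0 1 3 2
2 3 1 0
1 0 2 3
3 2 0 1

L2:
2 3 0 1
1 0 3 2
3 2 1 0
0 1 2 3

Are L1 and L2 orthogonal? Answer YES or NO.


Form the n² = 16 superimposed pairs (L1[i][j], L2[i][j]), row by row (rows and columns indexed from 0):
row 0: (0,2) (1,3) (3,0) (2,1)
row 1: (2,1) (3,0) (1,3) (0,2)
row 2: (1,3) (0,2) (2,1) (3,0)
row 3: (3,0) (2,1) (0,2) (1,3)
Orthogonality requires all 16 pairs distinct.
But the pair (2,1) repeats: cell (0,3) has L1 = 2, L2 = 1, and cell (1,0) has L1 = 2, L2 = 1.
A repeated pair means some other pair never occurs (only 4 distinct pairs out of 16), so the squares are not orthogonal.
Conclusion: NO.

NO


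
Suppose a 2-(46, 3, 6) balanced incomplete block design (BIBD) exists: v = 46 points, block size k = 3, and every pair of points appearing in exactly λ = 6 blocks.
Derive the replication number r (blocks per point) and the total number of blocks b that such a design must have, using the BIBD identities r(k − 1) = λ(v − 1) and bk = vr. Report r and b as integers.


Any 2-(v, k, λ) BIBD satisfies two necessary conditions:
  (i)  Each point sits in r blocks, and counting incidences through any fixed point gives r(k − 1) = λ(v − 1), so r = λ(v − 1)/(k − 1).
  (ii) Total incidences bk = vr, so b = vr/k.
Step 1: r = λ(v − 1)/(k − 1) = 6·(46 − 1)/(3 − 1) = 6·45/2 = 270/2 = 135.
Step 2: b = vr/k = 46·135/3 = 6210/3 = 2070.
Check integrality: r = 135 ∈ Z ✓, b = 2070 ∈ Z ✓.
(These identities are necessary conditions: they determine r and b for any design with these parameters, but do not by themselves prove that one exists.)

r = 135, b = 2070.


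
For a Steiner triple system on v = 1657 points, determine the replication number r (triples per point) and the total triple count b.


An STS(v) is a 2-(v, 3, 1) BIBD: block size k = 3, λ = 1.
Replication: r(k − 1) = λ(v − 1) ⇒ r·2 = 1657 − 1 = 1656 ⇒ r = 828.
Block count: bk = vr ⇒ b·3 = 1657·828 = 1371996 ⇒ b = 457332.
(Check via b = v(v − 1)/6 = 1657·1656/6 = 2743992/6 = 457332.)

r = 828, b = 457332.


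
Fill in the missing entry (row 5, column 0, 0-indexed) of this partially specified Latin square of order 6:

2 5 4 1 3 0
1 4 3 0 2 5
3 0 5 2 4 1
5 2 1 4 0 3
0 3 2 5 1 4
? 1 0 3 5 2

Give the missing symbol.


Row 5 contains symbols [0, 1, 2, 3, 5] — missing [4].
Column 0 contains symbols [0, 1, 2, 3, 5] — missing [4].
The missing symbol must appear in both missing sets; intersection = [4].
Therefore the hidden value is 4.

Missing value = 4.


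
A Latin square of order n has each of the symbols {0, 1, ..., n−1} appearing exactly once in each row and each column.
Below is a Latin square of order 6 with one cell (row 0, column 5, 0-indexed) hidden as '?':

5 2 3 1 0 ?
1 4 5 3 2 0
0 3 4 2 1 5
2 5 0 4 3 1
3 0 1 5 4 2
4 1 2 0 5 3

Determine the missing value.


Row 0 contains symbols [0, 1, 2, 3, 5] — missing [4].
Column 5 contains symbols [0, 1, 2, 3, 5] — missing [4].
The missing symbol must appear in both missing sets; intersection = [4].
Therefore the hidden value is 4.

Missing value = 4.


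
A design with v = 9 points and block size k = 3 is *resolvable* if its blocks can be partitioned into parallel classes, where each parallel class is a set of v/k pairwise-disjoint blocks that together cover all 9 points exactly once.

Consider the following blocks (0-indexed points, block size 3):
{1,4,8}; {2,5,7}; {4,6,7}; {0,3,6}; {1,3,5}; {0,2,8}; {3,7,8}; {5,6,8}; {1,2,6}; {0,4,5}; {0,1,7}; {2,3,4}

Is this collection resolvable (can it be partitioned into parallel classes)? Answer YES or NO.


v = 9, block size k = 3, number of blocks = 12.
For resolvability, blocks must partition into parallel classes of size v/k = 3.
Total blocks must therefore be a multiple of 3: 12 = 3·4 + 0 ⇒ divisible ✓.
Greedy packing gives 4 candidate class(es). Each should be a full parallel class (size 3, covers all 9 points).
  Class 1 (3 blocks): {1,4,8}; {2,5,7}; {0,3,6}. Points covered: [0, 1, 2, 3, 4, 5, 6, 7, 8].
  Class 2 (3 blocks): {4,6,7}; {1,3,5}; {0,2,8}. Points covered: [0, 1, 2, 3, 4, 5, 6, 7, 8].
  Class 3 (3 blocks): {3,7,8}; {1,2,6}; {0,4,5}. Points covered: [0, 1, 2, 3, 4, 5, 6, 7, 8].
  Class 4 (3 blocks): {5,6,8}; {0,1,7}; {2,3,4}. Points covered: [0, 1, 2, 3, 4, 5, 6, 7, 8].
All classes full (size 3)? YES. All classes cover every point? YES.
Resolvable? YES.

YES


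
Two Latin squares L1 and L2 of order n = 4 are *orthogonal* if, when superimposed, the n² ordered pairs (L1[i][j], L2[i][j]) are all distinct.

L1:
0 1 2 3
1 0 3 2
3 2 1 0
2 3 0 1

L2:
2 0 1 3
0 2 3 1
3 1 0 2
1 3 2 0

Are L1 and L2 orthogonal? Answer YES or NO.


Form the n² = 16 superimposed pairs (L1[i][j], L2[i][j]), row by row (rows and columns indexed from 0):
row 0: (0,2) (1,0) (2,1) (3,3)
row 1: (1,0) (0,2) (3,3) (2,1)
row 2: (3,3) (2,1) (1,0) (0,2)
row 3: (2,1) (3,3) (0,2) (1,0)
Orthogonality requires all 16 pairs distinct.
But the pair (1,0) repeats: cell (0,1) has L1 = 1, L2 = 0, and cell (1,0) has L1 = 1, L2 = 0.
A repeated pair means some other pair never occurs (only 4 distinct pairs out of 16), so the squares are not orthogonal.
Conclusion: NO.

NO


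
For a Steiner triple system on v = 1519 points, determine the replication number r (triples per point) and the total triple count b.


An STS(v) is a 2-(v, 3, 1) BIBD: block size k = 3, λ = 1.
Replication: r(k − 1) = λ(v − 1) ⇒ r·2 = 1519 − 1 = 1518 ⇒ r = 759.
Block count: bk = vr ⇒ b·3 = 1519·759 = 1152921 ⇒ b = 384307.
(Check via b = v(v − 1)/6 = 1519·1518/6 = 2305842/6 = 384307.)

r = 759, b = 384307.


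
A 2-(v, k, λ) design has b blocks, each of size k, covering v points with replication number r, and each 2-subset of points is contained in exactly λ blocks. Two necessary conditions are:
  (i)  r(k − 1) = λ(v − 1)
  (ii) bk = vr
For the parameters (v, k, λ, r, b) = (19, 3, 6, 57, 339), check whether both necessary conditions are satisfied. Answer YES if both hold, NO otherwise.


Condition (i): r(k − 1) = 57·2 = 114; λ(v − 1) = 6·18 = 108. Match? NO.
Condition (ii): bk = 339·3 = 1017; vr = 19·57 = 1083. Match? NO.
Both conditions hold? NO.

NO


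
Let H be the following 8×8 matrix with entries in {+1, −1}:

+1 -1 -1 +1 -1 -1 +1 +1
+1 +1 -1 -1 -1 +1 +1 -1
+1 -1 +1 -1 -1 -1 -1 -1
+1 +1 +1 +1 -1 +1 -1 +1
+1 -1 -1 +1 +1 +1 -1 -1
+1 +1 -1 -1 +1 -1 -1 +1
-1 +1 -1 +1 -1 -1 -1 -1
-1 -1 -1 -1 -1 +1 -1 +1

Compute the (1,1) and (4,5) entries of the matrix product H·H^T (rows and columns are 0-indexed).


Row 1 of H: [1, 1, -1, -1, -1, 1, 1, -1].
Row 4 of H: [1, -1, -1, 1, 1, 1, -1, -1].
Row 5 of H: [1, 1, -1, -1, 1, -1, -1, 1].
(H·H^T)[1][1] = Σ_j H[1][j]·H[1][j] = (1)² + (1)² + (-1)² + (-1)² + (-1)² + (1)² + (1)² + (-1)² = 1 + 1 + 1 + 1 + 1 + 1 + 1 + 1 = 8.
(H·H^T)[4][5] = Σ_j H[4][j]·H[5][j] = (1)·(1) + (-1)·(1) + (-1)·(-1) + (1)·(-1) + (1)·(1) + (1)·(-1) + (-1)·(-1) + (-1)·(1) = 1 + -1 + 1 + -1 + 1 + -1 + 1 + -1 = 0.
So rows 4 and 5 are orthogonal; the diagonal entry equals n = 8.

(1,1) entry = 8; (4,5) entry = 0.


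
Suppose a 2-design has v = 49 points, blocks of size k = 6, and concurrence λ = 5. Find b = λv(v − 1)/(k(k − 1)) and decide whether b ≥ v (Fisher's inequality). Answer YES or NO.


b = λv(v − 1)/(k(k − 1)) = 5·49·48/(6·5) = 11760/30 = 392.
Compare with v = 49: b ≥ v, so Fisher's inequality holds.

YES


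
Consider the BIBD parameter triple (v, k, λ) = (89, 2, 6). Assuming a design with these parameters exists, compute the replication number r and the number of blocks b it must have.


Any 2-(v, k, λ) BIBD satisfies two necessary conditions:
  (i)  Each point sits in r blocks, and counting incidences through any fixed point gives r(k − 1) = λ(v − 1), so r = λ(v − 1)/(k − 1).
  (ii) Total incidences bk = vr, so b = vr/k.
Step 1: r = λ(v − 1)/(k − 1) = 6·(89 − 1)/(2 − 1) = 6·88/1 = 528/1 = 528.
Step 2: b = vr/k = 89·528/2 = 46992/2 = 23496.
Check integrality: r = 528 ∈ Z ✓, b = 23496 ∈ Z ✓.
(These identities are necessary conditions: they determine r and b for any design with these parameters, but do not by themselves prove that one exists.)

r = 528, b = 23496.


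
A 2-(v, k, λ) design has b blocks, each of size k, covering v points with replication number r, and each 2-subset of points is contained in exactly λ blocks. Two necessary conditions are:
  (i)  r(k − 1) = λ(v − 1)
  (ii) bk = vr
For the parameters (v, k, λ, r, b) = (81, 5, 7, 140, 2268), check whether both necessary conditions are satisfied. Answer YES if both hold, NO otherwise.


Condition (i): r(k − 1) = 140·4 = 560; λ(v − 1) = 7·80 = 560. Match? YES.
Condition (ii): bk = 2268·5 = 11340; vr = 81·140 = 11340. Match? YES.
Both conditions hold? YES.

YES


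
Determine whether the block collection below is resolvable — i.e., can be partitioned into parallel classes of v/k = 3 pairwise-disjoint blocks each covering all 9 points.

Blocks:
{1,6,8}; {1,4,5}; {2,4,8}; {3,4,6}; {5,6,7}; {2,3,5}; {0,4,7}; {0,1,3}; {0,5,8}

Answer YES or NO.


v = 9, block size k = 3, number of blocks = 9.
For resolvability, blocks must partition into parallel classes of size v/k = 3.
Total blocks must therefore be a multiple of 3: 9 = 3·3 + 0 ⇒ divisible ✓.
Consider block {1,4,5}. It intersects every other block in the collection, so no parallel class of size 3 can contain it.
Since every block must belong to some parallel class in a resolution, the collection cannot be partitioned into parallel classes.
Resolvable? NO.

NO


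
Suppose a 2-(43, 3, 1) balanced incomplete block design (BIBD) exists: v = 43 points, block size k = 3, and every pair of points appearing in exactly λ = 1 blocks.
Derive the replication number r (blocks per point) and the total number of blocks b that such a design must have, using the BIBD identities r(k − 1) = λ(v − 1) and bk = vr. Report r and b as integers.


Any 2-(v, k, λ) BIBD satisfies two necessary conditions:
  (i)  Each point sits in r blocks, and counting incidences through any fixed point gives r(k − 1) = λ(v − 1), so r = λ(v − 1)/(k − 1).
  (ii) Total incidences bk = vr, so b = vr/k.
Step 1: r = λ(v − 1)/(k − 1) = 1·(43 − 1)/(3 − 1) = 1·42/2 = 42/2 = 21.
Step 2: b = vr/k = 43·21/3 = 903/3 = 301.
Check integrality: r = 21 ∈ Z ✓, b = 301 ∈ Z ✓.
(These identities are necessary conditions: they determine r and b for any design with these parameters, but do not by themselves prove that one exists.)

r = 21, b = 301.


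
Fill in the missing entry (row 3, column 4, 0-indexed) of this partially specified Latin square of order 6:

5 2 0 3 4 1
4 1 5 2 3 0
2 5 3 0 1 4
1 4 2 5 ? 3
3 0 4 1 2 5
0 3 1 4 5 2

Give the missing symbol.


Row 3 contains symbols [1, 2, 3, 4, 5] — missing [0].
Column 4 contains symbols [1, 2, 3, 4, 5] — missing [0].
The missing symbol must appear in both missing sets; intersection = [0].
Therefore the hidden value is 0.

Missing value = 0.


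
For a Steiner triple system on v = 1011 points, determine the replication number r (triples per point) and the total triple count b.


An STS(v) is a 2-(v, 3, 1) BIBD: block size k = 3, λ = 1.
Replication: r(k − 1) = λ(v − 1) ⇒ r·2 = 1011 − 1 = 1010 ⇒ r = 505.
Block count: b = v(v − 1)/6 = 1011·1010/6 = 1021110/6 = 170185.

r = 505, b = 170185.


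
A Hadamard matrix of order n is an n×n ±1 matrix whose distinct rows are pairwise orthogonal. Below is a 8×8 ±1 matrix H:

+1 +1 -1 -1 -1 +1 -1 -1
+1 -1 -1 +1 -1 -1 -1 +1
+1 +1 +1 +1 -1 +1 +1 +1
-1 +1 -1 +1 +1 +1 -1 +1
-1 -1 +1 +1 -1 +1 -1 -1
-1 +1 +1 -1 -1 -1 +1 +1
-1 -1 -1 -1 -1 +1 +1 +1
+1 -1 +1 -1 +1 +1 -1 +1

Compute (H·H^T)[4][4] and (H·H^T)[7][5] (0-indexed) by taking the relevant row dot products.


Row 4 of H: [-1, -1, 1, 1, -1, 1, -1, -1].
Row 5 of H: [-1, 1, 1, -1, -1, -1, 1, 1].
Row 7 of H: [1, -1, 1, -1, 1, 1, -1, 1].
(H·H^T)[4][4] = Σ_j H[4][j]·H[4][j] = (-1)² + (-1)² + (1)² + (1)² + (-1)² + (1)² + (-1)² + (-1)² = 1 + 1 + 1 + 1 + 1 + 1 + 1 + 1 = 8.
(H·H^T)[7][5] = Σ_j H[7][j]·H[5][j] = (1)·(-1) + (-1)·(1) + (1)·(1) + (-1)·(-1) + (1)·(-1) + (1)·(-1) + (-1)·(1) + (1)·(1) = -1 + -1 + 1 + 1 + -1 + -1 + -1 + 1 = -2.
Rows 7 and 5 are not orthogonal (dot product = -2 ≠ 0), so H is not a Hadamard matrix.

(4,4) entry = 8; (7,5) entry = -2.


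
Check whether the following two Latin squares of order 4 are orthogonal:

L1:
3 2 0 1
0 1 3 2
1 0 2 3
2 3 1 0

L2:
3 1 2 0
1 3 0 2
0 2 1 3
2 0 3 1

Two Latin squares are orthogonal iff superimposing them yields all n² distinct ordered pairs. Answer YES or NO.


Form the n² = 16 superimposed pairs (L1[i][j], L2[i][j]), row by row (rows and columns indexed from 0):
row 0: (3,3) (2,1) (0,2) (1,0)
row 1: (0,1) (1,3) (3,0) (2,2)
row 2: (1,0) (0,2) (2,1) (3,3)
row 3: (2,2) (3,0) (1,3) (0,1)
Orthogonality requires all 16 pairs distinct.
But the pair (1,0) repeats: cell (0,3) has L1 = 1, L2 = 0, and cell (2,0) has L1 = 1, L2 = 0.
A repeated pair means some other pair never occurs (only 8 distinct pairs out of 16), so the squares are not orthogonal.
Conclusion: NO.

NO


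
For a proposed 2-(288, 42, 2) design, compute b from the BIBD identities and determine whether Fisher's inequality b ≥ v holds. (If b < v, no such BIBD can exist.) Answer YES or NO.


r = λ(v − 1)/(k − 1) = 2·287/41 = 14.
b = vr/k = 288·14/42 = 96.
Fisher's inequality: b ≥ v ⇔ 96 ≥ 288? NO.

NO


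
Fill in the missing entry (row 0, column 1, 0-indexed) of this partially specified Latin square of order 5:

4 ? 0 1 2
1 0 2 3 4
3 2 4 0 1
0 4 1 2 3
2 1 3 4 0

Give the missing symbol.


Row 0 contains symbols [0, 1, 2, 4] — missing [3].
Column 1 contains symbols [0, 1, 2, 4] — missing [3].
The missing symbol must appear in both missing sets; intersection = [3].
Therefore the hidden value is 3.

Missing value = 3.


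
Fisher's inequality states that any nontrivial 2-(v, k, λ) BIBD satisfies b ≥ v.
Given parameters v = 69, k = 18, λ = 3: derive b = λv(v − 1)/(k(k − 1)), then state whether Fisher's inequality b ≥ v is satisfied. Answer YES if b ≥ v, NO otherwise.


b = λv(v − 1)/(k(k − 1)) = 3·69·68/(18·17) = 14076/306 = 46.
Compare with v = 69: b < v, so Fisher's inequality fails.

NO


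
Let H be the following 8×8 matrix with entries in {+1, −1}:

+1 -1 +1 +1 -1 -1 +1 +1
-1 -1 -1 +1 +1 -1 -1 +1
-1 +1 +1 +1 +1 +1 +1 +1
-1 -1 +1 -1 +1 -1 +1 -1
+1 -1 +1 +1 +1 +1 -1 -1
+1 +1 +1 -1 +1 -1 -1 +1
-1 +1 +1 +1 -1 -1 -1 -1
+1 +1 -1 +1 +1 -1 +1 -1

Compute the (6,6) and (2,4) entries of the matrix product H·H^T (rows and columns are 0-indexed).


Row 2 of H: [-1, 1, 1, 1, 1, 1, 1, 1].
Row 4 of H: [1, -1, 1, 1, 1, 1, -1, -1].
Row 6 of H: [-1, 1, 1, 1, -1, -1, -1, -1].
(H·H^T)[6][6] = Σ_j H[6][j]·H[6][j] = (-1)² + (1)² + (1)² + (1)² + (-1)² + (-1)² + (-1)² + (-1)² = 1 + 1 + 1 + 1 + 1 + 1 + 1 + 1 = 8.
(H·H^T)[2][4] = Σ_j H[2][j]·H[4][j] = (-1)·(1) + (1)·(-1) + (1)·(1) + (1)·(1) + (1)·(1) + (1)·(1) + (1)·(-1) + (1)·(-1) = -1 + -1 + 1 + 1 + 1 + 1 + -1 + -1 = 0.
So rows 2 and 4 are orthogonal; the diagonal entry equals n = 8.

(6,6) entry = 8; (2,4) entry = 0.


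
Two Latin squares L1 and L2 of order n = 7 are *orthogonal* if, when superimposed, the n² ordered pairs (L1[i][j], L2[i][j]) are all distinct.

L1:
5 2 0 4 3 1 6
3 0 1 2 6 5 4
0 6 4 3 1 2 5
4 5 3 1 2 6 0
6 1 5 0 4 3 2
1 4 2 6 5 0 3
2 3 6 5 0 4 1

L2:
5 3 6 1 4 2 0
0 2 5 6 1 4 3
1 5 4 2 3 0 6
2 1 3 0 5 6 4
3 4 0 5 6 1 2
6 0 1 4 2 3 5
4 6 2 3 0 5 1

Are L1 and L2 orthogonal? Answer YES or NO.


Form the n² = 49 superimposed pairs (L1[i][j], L2[i][j]), row by row (rows and columns indexed from 0):
row 0: (5,5) (2,3) (0,6) (4,1) (3,4) (1,2) (6,0)
row 1: (3,0) (0,2) (1,5) (2,6) (6,1) (5,4) (4,3)
row 2: (0,1) (6,5) (4,4) (3,2) (1,3) (2,0) (5,6)
row 3: (4,2) (5,1) (3,3) (1,0) (2,5) (6,6) (0,4)
row 4: (6,3) (1,4) (5,0) (0,5) (4,6) (3,1) (2,2)
row 5: (1,6) (4,0) (2,1) (6,4) (5,2) (0,3) (3,5)
row 6: (2,4) (3,6) (6,2) (5,3) (0,0) (4,5) (1,1)
Orthogonality requires all 49 pairs distinct.
Check by first coordinate: for each symbol s of L1, list the L2 entries in the n cells where L1 = s; they must all differ.
  L1 = 0: L2 entries (in reading order) 6, 2, 1, 4, 5, 3, 0 — all 7 distinct ✓
  L1 = 1: L2 entries (in reading order) 2, 5, 3, 0, 4, 6, 1 — all 7 distinct ✓
  L1 = 2: L2 entries (in reading order) 3, 6, 0, 5, 2, 1, 4 — all 7 distinct ✓
  L1 = 3: L2 entries (in reading order) 4, 0, 2, 3, 1, 5, 6 — all 7 distinct ✓
  L1 = 4: L2 entries (in reading order) 1, 3, 4, 2, 6, 0, 5 — all 7 distinct ✓
  L1 = 5: L2 entries (in reading order) 5, 4, 6, 1, 0, 2, 3 — all 7 distinct ✓
  L1 = 6: L2 entries (in reading order) 0, 1, 5, 6, 3, 4, 2 — all 7 distinct ✓
Every symbol of L1 meets every symbol of L2 exactly once, so all 49 pairs are distinct (49 of 49).
Conclusion: YES.

YES


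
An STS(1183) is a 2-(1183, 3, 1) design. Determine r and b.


An STS(v) is a 2-(v, 3, 1) BIBD: block size k = 3, λ = 1.
Replication: r(k − 1) = λ(v − 1) ⇒ r·2 = 1183 − 1 = 1182 ⇒ r = 591.
Block count: b = v(v − 1)/6 = 1183·1182/6 = 1398306/6 = 233051.

r = 591, b = 233051.


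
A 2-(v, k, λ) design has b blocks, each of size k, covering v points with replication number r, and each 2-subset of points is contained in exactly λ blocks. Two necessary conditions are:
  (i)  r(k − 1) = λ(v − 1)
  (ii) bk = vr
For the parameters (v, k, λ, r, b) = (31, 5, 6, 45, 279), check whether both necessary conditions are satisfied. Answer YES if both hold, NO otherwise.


Condition (i): r(k − 1) = 45·4 = 180; λ(v − 1) = 6·30 = 180. Match? YES.
Condition (ii): bk = 279·5 = 1395; vr = 31·45 = 1395. Match? YES.
Both conditions hold? YES.

YES


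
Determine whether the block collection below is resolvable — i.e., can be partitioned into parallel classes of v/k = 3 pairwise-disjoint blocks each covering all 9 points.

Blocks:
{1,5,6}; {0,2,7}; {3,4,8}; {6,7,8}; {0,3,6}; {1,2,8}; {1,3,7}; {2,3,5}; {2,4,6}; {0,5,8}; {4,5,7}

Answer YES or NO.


v = 9, block size k = 3, number of blocks = 11.
For resolvability, blocks must partition into parallel classes of size v/k = 3.
Total blocks must therefore be a multiple of 3: 11 = 3·3 + 2 ⇒ not divisible ✗.
Resolvable? NO.

NO


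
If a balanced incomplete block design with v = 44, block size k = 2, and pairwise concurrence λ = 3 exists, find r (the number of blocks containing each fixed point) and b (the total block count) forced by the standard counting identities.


Any 2-(v, k, λ) BIBD satisfies two necessary conditions:
  (i)  Each point sits in r blocks, and counting incidences through any fixed point gives r(k − 1) = λ(v − 1), so r = λ(v − 1)/(k − 1).
  (ii) Total incidences bk = vr, so b = vr/k.
Step 1: r = λ(v − 1)/(k − 1) = 3·(44 − 1)/(2 − 1) = 3·43/1 = 129/1 = 129.
Step 2: b = vr/k = 44·129/2 = 5676/2 = 2838.
Check integrality: r = 129 ∈ Z ✓, b = 2838 ∈ Z ✓.
(These identities are necessary conditions: they determine r and b for any design with these parameters, but do not by themselves prove that one exists.)

r = 129, b = 2838.


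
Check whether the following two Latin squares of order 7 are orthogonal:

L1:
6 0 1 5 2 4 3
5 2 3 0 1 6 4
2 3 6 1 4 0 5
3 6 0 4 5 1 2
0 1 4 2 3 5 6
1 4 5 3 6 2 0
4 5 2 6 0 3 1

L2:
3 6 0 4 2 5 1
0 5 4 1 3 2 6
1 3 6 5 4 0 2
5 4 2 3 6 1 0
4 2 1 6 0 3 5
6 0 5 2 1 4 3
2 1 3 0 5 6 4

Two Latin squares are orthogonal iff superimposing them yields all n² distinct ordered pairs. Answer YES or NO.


Form the n² = 49 superimposed pairs (L1[i][j], L2[i][j]), row by row (rows and columns indexed from 0):
row 0: (6,3) (0,6) (1,0) (5,4) (2,2) (4,5) (3,1)
row 1: (5,0) (2,5) (3,4) (0,1) (1,3) (6,2) (4,6)
row 2: (2,1) (3,3) (6,6) (1,5) (4,4) (0,0) (5,2)
row 3: (3,5) (6,4) (0,2) (4,3) (5,6) (1,1) (2,0)
row 4: (0,4) (1,2) (4,1) (2,6) (3,0) (5,3) (6,5)
row 5: (1,6) (4,0) (5,5) (3,2) (6,1) (2,4) (0,3)
row 6: (4,2) (5,1) (2,3) (6,0) (0,5) (3,6) (1,4)
Orthogonality requires all 49 pairs distinct.
Check by first coordinate: for each symbol s of L1, list the L2 entries in the n cells where L1 = s; they must all differ.
  L1 = 0: L2 entries (in reading order) 6, 1, 0, 2, 4, 3, 5 — all 7 distinct ✓
  L1 = 1: L2 entries (in reading order) 0, 3, 5, 1, 2, 6, 4 — all 7 distinct ✓
  L1 = 2: L2 entries (in reading order) 2, 5, 1, 0, 6, 4, 3 — all 7 distinct ✓
  L1 = 3: L2 entries (in reading order) 1, 4, 3, 5, 0, 2, 6 — all 7 distinct ✓
  L1 = 4: L2 entries (in reading order) 5, 6, 4, 3, 1, 0, 2 — all 7 distinct ✓
  L1 = 5: L2 entries (in reading order) 4, 0, 2, 6, 3, 5, 1 — all 7 distinct ✓
  L1 = 6: L2 entries (in reading order) 3, 2, 6, 4, 5, 1, 0 — all 7 distinct ✓
Every symbol of L1 meets every symbol of L2 exactly once, so all 49 pairs are distinct (49 of 49).
Conclusion: YES.

YES


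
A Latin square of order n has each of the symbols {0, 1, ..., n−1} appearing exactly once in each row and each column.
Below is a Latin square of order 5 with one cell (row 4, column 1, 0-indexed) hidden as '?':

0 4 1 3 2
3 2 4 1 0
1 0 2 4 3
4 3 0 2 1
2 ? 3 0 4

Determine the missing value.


Row 4 contains symbols [0, 2, 3, 4] — missing [1].
Column 1 contains symbols [0, 2, 3, 4] — missing [1].
The missing symbol must appear in both missing sets; intersection = [1].
Therefore the hidden value is 1.

Missing value = 1.


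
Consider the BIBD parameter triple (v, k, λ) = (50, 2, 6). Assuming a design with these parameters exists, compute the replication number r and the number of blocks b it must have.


Any 2-(v, k, λ) BIBD satisfies two necessary conditions:
  (i)  Each point sits in r blocks, and counting incidences through any fixed point gives r(k − 1) = λ(v − 1), so r = λ(v − 1)/(k − 1).
  (ii) Total incidences bk = vr, so b = vr/k.
Step 1: r = λ(v − 1)/(k − 1) = 6·(50 − 1)/(2 − 1) = 6·49/1 = 294/1 = 294.
Step 2: b = vr/k = 50·294/2 = 14700/2 = 7350.
Check integrality: r = 294 ∈ Z ✓, b = 7350 ∈ Z ✓.
(These identities are necessary conditions: they determine r and b for any design with these parameters, but do not by themselves prove that one exists.)

r = 294, b = 7350.


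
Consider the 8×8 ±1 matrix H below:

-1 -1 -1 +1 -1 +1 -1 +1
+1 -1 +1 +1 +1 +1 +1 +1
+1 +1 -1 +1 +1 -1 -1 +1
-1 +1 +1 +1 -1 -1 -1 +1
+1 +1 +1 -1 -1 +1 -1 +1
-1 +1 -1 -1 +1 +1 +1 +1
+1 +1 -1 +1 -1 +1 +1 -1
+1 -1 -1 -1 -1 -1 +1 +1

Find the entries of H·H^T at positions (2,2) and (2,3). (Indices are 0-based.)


Row 2 of H: [1, 1, -1, 1, 1, -1, -1, 1].
Row 3 of H: [-1, 1, 1, 1, -1, -1, -1, 1].
(H·H^T)[2][2] = Σ_j H[2][j]·H[2][j] = (1)² + (1)² + (-1)² + (1)² + (1)² + (-1)² + (-1)² + (1)² = 1 + 1 + 1 + 1 + 1 + 1 + 1 + 1 = 8.
(H·H^T)[2][3] = Σ_j H[2][j]·H[3][j] = (1)·(-1) + (1)·(1) + (-1)·(1) + (1)·(1) + (1)·(-1) + (-1)·(-1) + (-1)·(-1) + (1)·(1) = -1 + 1 + -1 + 1 + -1 + 1 + 1 + 1 = 2.
Rows 2 and 3 are not orthogonal (dot product = 2 ≠ 0), so H is not a Hadamard matrix.

(2,2) entry = 8; (2,3) entry = 2.


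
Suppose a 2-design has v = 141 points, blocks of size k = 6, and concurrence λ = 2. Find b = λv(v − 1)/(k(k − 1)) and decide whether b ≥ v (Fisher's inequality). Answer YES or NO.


r = λ(v − 1)/(k − 1) = 2·140/5 = 56.
b = vr/k = 141·56/6 = 1316.
Fisher's inequality: b ≥ v ⇔ 1316 ≥ 141? YES.

YES


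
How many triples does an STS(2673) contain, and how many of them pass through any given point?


An STS(v) is a 2-(v, 3, 1) BIBD: block size k = 3, λ = 1.
Replication: r(k − 1) = λ(v − 1) ⇒ r·2 = 2673 − 1 = 2672 ⇒ r = 1336.
Block count: bk = vr ⇒ b·3 = 2673·1336 = 3571128 ⇒ b = 1190376.

r = 1336, b = 1190376.


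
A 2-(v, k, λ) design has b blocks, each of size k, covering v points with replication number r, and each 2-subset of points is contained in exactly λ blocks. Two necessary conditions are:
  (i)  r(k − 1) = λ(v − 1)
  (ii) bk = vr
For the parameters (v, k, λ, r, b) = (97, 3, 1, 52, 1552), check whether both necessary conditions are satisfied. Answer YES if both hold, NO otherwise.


Condition (i): r(k − 1) = 52·2 = 104; λ(v − 1) = 1·96 = 96. Match? NO.
Condition (ii): bk = 1552·3 = 4656; vr = 97·52 = 5044. Match? NO.
Both conditions hold? NO.

NO


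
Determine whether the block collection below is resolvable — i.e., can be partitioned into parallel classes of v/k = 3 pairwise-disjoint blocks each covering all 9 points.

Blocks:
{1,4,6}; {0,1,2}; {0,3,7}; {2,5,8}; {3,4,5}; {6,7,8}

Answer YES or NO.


v = 9, block size k = 3, number of blocks = 6.
For resolvability, blocks must partition into parallel classes of size v/k = 3.
Total blocks must therefore be a multiple of 3: 6 = 3·2 + 0 ⇒ divisible ✓.
Greedy packing gives 2 candidate class(es). Each should be a full parallel class (size 3, covers all 9 points).
  Class 1 (3 blocks): {1,4,6}; {0,3,7}; {2,5,8}. Points covered: [0, 1, 2, 3, 4, 5, 6, 7, 8].
  Class 2 (3 blocks): {0,1,2}; {3,4,5}; {6,7,8}. Points covered: [0, 1, 2, 3, 4, 5, 6, 7, 8].
All classes full (size 3)? YES. All classes cover every point? YES.
Resolvable? YES.

YES


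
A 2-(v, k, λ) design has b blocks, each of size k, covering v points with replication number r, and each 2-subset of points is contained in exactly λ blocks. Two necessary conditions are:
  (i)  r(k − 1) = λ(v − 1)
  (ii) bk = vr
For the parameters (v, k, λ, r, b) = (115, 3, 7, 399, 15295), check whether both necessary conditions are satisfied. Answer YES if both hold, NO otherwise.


Condition (i): r(k − 1) = 399·2 = 798; λ(v − 1) = 7·114 = 798. Match? YES.
Condition (ii): bk = 15295·3 = 45885; vr = 115·399 = 45885. Match? YES.
Both conditions hold? YES.

YES


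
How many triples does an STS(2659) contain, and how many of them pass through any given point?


An STS(v) is a 2-(v, 3, 1) BIBD: block size k = 3, λ = 1.
Replication: r(k − 1) = λ(v − 1) ⇒ r·2 = 2659 − 1 = 2658 ⇒ r = 1329.
Block count: b = v(v − 1)/6 = 2659·2658/6 = 7067622/6 = 1177937.

r = 1329, b = 1177937.


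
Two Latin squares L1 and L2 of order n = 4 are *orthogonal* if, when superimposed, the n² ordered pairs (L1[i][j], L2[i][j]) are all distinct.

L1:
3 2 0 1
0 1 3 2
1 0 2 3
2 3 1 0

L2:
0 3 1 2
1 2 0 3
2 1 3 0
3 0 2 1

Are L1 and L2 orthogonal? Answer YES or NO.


Form the n² = 16 superimposed pairs (L1[i][j], L2[i][j]), row by row (rows and columns indexed from 0):
row 0: (3,0) (2,3) (0,1) (1,2)
row 1: (0,1) (1,2) (3,0) (2,3)
row 2: (1,2) (0,1) (2,3) (3,0)
row 3: (2,3) (3,0) (1,2) (0,1)
Orthogonality requires all 16 pairs distinct.
But the pair (0,1) repeats: cell (0,2) has L1 = 0, L2 = 1, and cell (1,0) has L1 = 0, L2 = 1.
A repeated pair means some other pair never occurs (only 4 distinct pairs out of 16), so the squares are not orthogonal.
Conclusion: NO.

NO


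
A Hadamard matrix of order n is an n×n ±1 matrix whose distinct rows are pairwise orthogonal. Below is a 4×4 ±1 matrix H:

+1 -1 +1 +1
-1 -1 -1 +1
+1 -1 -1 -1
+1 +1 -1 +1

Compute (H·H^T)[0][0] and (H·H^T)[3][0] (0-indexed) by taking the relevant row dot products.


Row 0 of H: [1, -1, 1, 1].
Row 3 of H: [1, 1, -1, 1].
(H·H^T)[0][0] = Σ_j H[0][j]·H[0][j] = (1)² + (-1)² + (1)² + (1)² = 1 + 1 + 1 + 1 = 4.
(H·H^T)[3][0] = Σ_j H[3][j]·H[0][j] = (1)·(1) + (1)·(-1) + (-1)·(1) + (1)·(1) = 1 + -1 + -1 + 1 = 0.
So rows 3 and 0 are orthogonal; the diagonal entry equals n = 4.

(0,0) entry = 4; (3,0) entry = 0.


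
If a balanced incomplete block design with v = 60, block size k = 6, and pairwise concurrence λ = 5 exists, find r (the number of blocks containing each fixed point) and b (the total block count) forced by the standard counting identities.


Any 2-(v, k, λ) BIBD satisfies two necessary conditions:
  (i)  Each point sits in r blocks, and counting incidences through any fixed point gives r(k − 1) = λ(v − 1), so r = λ(v − 1)/(k − 1).
  (ii) Total incidences bk = vr, so b = vr/k.
Step 1: r = λ(v − 1)/(k − 1) = 5·(60 − 1)/(6 − 1) = 5·59/5 = 295/5 = 59.
Step 2: b = vr/k = 60·59/6 = 3540/6 = 590.
Check integrality: r = 59 ∈ Z ✓, b = 590 ∈ Z ✓.
(These identities are necessary conditions: they determine r and b for any design with these parameters, but do not by themselves prove that one exists.)

r = 59, b = 590.


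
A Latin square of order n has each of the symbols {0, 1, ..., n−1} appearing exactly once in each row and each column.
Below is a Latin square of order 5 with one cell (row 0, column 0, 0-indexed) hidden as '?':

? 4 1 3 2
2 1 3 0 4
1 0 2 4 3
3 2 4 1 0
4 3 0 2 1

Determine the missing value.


Row 0 contains symbols [1, 2, 3, 4] — missing [0].
Column 0 contains symbols [1, 2, 3, 4] — missing [0].
The missing symbol must appear in both missing sets; intersection = [0].
Therefore the hidden value is 0.

Missing value = 0.


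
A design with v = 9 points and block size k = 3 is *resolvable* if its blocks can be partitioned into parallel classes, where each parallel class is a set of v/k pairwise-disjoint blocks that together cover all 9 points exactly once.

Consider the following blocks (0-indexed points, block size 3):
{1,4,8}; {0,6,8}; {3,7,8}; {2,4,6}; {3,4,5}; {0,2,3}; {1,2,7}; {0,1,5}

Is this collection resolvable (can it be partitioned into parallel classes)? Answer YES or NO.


v = 9, block size k = 3, number of blocks = 8.
For resolvability, blocks must partition into parallel classes of size v/k = 3.
Total blocks must therefore be a multiple of 3: 8 = 3·2 + 2 ⇒ not divisible ✗.
Resolvable? NO.

NO


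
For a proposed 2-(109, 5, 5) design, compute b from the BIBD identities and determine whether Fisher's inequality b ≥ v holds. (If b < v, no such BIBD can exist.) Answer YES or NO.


b = λv(v − 1)/(k(k − 1)) = 5·109·108/(5·4) = 58860/20 = 2943.
Compare with v = 109: b ≥ v, so Fisher's inequality holds.

YES


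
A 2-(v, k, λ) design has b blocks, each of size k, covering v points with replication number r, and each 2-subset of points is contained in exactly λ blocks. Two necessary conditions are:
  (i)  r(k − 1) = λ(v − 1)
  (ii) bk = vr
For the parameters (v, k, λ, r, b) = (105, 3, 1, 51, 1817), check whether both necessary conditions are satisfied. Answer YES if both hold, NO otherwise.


Condition (i): r(k − 1) = 51·2 = 102; λ(v − 1) = 1·104 = 104. Match? NO.
Condition (ii): bk = 1817·3 = 5451; vr = 105·51 = 5355. Match? NO.
Both conditions hold? NO.

NO


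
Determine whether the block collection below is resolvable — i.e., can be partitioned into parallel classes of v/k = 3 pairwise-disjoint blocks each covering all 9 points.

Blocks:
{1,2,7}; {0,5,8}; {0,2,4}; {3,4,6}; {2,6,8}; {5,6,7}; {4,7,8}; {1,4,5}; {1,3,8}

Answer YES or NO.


v = 9, block size k = 3, number of blocks = 9.
For resolvability, blocks must partition into parallel classes of size v/k = 3.
Total blocks must therefore be a multiple of 3: 9 = 3·3 + 0 ⇒ divisible ✓.
Consider block {2,6,8}. The only other block(s) in the collection disjoint from it are {1,4,5} — just 1 block(s). Any parallel class containing {2,6,8} would need 2 other blocks each disjoint from it, so no parallel class of size 3 can contain {2,6,8}.
Since every block must belong to some parallel class in a resolution, the collection cannot be partitioned into parallel classes.
Resolvable? NO.

NO


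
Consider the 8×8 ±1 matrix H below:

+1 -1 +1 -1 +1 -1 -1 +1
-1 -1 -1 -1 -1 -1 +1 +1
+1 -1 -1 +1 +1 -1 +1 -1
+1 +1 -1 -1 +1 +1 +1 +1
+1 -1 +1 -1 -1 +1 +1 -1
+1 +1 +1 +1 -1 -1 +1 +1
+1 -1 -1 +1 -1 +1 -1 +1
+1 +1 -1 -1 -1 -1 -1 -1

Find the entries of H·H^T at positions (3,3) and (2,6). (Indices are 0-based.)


Row 2 of H: [1, -1, -1, 1, 1, -1, 1, -1].
Row 3 of H: [1, 1, -1, -1, 1, 1, 1, 1].
Row 6 of H: [1, -1, -1, 1, -1, 1, -1, 1].
(H·H^T)[3][3] = Σ_j H[3][j]·H[3][j] = (1)² + (1)² + (-1)² + (-1)² + (1)² + (1)² + (1)² + (1)² = 1 + 1 + 1 + 1 + 1 + 1 + 1 + 1 = 8.
(H·H^T)[2][6] = Σ_j H[2][j]·H[6][j] = (1)·(1) + (-1)·(-1) + (-1)·(-1) + (1)·(1) + (1)·(-1) + (-1)·(1) + (1)·(-1) + (-1)·(1) = 1 + 1 + 1 + 1 + -1 + -1 + -1 + -1 = 0.
So rows 2 and 6 are orthogonal; the diagonal entry equals n = 8.

(3,3) entry = 8; (2,6) entry = 0.


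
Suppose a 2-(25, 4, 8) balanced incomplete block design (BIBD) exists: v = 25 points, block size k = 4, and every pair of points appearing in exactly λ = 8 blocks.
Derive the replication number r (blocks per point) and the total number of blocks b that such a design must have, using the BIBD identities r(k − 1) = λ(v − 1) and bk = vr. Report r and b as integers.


Any 2-(v, k, λ) BIBD satisfies two necessary conditions:
  (i)  Each point sits in r blocks, and counting incidences through any fixed point gives r(k − 1) = λ(v − 1), so r = λ(v − 1)/(k − 1).
  (ii) Total incidences bk = vr, so b = vr/k.
Step 1: r = λ(v − 1)/(k − 1) = 8·(25 − 1)/(4 − 1) = 8·24/3 = 192/3 = 64.
Step 2: b = vr/k = 25·64/4 = 1600/4 = 400.
Check integrality: r = 64 ∈ Z ✓, b = 400 ∈ Z ✓.
(These identities are necessary conditions: they determine r and b for any design with these parameters, but do not by themselves prove that one exists.)

r = 64, b = 400.


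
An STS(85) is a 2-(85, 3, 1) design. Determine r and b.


An STS(v) is a 2-(v, 3, 1) BIBD: block size k = 3, λ = 1.
Replication: r(k − 1) = λ(v − 1) ⇒ r·2 = 85 − 1 = 84 ⇒ r = 42.
Block count: bk = vr ⇒ b·3 = 85·42 = 3570 ⇒ b = 1190.

r = 42, b = 1190.


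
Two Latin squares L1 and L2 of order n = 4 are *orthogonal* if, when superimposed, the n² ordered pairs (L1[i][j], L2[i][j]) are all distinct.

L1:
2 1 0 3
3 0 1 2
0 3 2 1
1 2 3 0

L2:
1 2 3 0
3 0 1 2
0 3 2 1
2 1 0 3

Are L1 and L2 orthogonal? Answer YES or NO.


Form the n² = 16 superimposed pairs (L1[i][j], L2[i][j]), row by row (rows and columns indexed from 0):
row 0: (2,1) (1,2) (0,3) (3,0)
row 1: (3,3) (0,0) (1,1) (2,2)
row 2: (0,0) (3,3) (2,2) (1,1)
row 3: (1,2) (2,1) (3,0) (0,3)
Orthogonality requires all 16 pairs distinct.
But the pair (0,0) repeats: cell (1,1) has L1 = 0, L2 = 0, and cell (2,0) has L1 = 0, L2 = 0.
A repeated pair means some other pair never occurs (only 8 distinct pairs out of 16), so the squares are not orthogonal.
Conclusion: NO.

NO


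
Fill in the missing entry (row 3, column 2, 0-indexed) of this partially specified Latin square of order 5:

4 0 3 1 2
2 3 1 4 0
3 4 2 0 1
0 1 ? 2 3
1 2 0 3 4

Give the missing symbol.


Row 3 contains symbols [0, 1, 2, 3] — missing [4].
Column 2 contains symbols [0, 1, 2, 3] — missing [4].
The missing symbol must appear in both missing sets; intersection = [4].
Therefore the hidden value is 4.

Missing value = 4.
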